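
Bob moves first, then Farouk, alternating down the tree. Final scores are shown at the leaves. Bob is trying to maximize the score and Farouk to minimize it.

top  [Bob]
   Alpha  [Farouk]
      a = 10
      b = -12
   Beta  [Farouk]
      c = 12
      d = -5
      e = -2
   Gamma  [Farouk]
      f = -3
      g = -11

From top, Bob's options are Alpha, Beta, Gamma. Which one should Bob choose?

Alpha (Farouk): min(10, -12) = -12
Beta (Farouk): min(12, -5, -2) = -5
Gamma (Farouk): min(-3, -11) = -11
top (Bob): max(-12, -5, -11) = -5
Bob at top wants the highest of {Alpha=-12, Beta=-5, Gamma=-11}, so chooses Beta.

Beta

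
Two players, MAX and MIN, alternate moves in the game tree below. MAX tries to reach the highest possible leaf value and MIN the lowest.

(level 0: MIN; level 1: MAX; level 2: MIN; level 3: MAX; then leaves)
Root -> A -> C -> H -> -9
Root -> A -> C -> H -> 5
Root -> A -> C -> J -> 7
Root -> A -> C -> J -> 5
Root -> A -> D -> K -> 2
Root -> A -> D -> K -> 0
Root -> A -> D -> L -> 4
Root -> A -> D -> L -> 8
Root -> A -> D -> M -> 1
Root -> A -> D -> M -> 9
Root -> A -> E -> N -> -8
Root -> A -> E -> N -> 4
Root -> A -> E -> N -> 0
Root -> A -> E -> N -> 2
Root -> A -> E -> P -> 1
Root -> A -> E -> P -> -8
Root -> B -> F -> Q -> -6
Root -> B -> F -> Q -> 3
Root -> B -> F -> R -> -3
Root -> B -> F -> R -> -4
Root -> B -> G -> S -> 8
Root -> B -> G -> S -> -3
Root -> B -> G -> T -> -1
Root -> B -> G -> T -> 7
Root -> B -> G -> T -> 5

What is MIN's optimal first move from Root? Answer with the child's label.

A

H (MAX): max(-9, 5) = 5
J (MAX): max(7, 5) = 7
C (MIN): min(5, 7) = 5
K (MAX): max(2, 0) = 2
L (MAX): max(4, 8) = 8
M (MAX): max(1, 9) = 9
D (MIN): min(2, 8, 9) = 2
N (MAX): max(-8, 4, 0, 2) = 4
P (MAX): max(1, -8) = 1
E (MIN): min(4, 1) = 1
A (MAX): max(5, 2, 1) = 5
Q (MAX): max(-6, 3) = 3
R (MAX): max(-3, -4) = -3
F (MIN): min(3, -3) = -3
S (MAX): max(8, -3) = 8
T (MAX): max(-1, 7, 5) = 7
G (MIN): min(8, 7) = 7
B (MAX): max(-3, 7) = 7
Root (MIN): min(5, 7) = 5
MIN at Root wants the lowest of {A=5, B=7}, so chooses A.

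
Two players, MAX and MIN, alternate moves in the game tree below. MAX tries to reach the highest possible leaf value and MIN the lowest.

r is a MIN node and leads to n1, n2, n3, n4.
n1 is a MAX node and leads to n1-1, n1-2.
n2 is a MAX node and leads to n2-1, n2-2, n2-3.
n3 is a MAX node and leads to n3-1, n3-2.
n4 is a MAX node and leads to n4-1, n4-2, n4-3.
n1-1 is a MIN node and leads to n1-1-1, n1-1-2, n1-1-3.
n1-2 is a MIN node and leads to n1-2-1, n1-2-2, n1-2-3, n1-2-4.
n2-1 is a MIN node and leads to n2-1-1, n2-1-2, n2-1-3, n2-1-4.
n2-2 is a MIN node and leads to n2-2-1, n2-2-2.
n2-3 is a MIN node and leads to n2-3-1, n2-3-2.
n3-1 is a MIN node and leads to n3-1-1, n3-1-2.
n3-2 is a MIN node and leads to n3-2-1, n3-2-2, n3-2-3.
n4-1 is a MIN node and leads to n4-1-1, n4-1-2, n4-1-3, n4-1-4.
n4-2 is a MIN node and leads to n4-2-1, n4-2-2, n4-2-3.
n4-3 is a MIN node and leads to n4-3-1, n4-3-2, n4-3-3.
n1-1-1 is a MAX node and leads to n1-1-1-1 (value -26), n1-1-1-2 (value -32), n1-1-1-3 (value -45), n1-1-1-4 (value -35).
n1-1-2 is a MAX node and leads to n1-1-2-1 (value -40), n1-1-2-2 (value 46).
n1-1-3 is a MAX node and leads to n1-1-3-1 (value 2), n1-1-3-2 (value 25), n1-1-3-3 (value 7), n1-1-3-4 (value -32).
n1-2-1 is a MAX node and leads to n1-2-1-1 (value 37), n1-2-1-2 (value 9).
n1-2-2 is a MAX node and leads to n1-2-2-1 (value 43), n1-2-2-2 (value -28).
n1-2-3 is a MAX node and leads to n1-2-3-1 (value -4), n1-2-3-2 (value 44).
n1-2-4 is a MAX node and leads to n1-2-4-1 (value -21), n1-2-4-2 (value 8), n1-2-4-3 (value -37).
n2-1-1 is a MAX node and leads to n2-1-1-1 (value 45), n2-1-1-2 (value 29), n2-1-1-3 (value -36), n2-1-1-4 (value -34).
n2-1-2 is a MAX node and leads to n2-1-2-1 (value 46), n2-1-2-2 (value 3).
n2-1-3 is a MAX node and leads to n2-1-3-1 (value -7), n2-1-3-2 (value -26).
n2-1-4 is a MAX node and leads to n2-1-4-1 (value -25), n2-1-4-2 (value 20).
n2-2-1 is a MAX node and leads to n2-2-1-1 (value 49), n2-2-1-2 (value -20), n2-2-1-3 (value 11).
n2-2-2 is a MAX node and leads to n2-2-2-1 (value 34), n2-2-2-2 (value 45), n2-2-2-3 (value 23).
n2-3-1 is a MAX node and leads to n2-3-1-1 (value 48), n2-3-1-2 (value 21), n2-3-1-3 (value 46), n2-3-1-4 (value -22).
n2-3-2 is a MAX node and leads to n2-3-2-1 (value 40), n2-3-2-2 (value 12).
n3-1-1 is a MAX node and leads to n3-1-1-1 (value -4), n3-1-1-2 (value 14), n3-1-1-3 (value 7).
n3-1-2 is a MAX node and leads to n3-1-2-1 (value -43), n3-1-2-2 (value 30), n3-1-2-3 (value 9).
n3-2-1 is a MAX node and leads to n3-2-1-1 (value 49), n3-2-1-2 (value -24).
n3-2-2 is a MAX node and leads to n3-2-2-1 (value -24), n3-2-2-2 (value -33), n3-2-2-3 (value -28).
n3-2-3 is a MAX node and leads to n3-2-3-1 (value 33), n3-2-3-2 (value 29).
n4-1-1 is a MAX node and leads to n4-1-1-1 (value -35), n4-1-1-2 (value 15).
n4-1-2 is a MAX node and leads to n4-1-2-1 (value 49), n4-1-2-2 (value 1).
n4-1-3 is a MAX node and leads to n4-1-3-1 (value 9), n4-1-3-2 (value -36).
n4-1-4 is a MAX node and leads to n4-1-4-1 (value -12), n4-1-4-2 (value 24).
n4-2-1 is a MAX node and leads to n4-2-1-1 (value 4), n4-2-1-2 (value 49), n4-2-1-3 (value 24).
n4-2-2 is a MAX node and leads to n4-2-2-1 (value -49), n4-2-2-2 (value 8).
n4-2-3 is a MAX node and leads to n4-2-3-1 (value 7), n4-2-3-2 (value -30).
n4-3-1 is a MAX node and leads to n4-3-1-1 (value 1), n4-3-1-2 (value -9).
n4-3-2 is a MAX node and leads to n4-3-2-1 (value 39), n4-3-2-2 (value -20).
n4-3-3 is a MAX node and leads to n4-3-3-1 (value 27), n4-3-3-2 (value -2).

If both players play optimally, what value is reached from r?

8

n1-1-1 (MAX): max(-26, -32, -45, -35) = -26
n1-1-2 (MAX): max(-40, 46) = 46
n1-1-3 (MAX): max(2, 25, 7, -32) = 25
n1-1 (MIN): min(-26, 46, 25) = -26
n1-2-1 (MAX): max(37, 9) = 37
n1-2-2 (MAX): max(43, -28) = 43
n1-2-3 (MAX): max(-4, 44) = 44
n1-2-4 (MAX): max(-21, 8, -37) = 8
n1-2 (MIN): min(37, 43, 44, 8) = 8
n1 (MAX): max(-26, 8) = 8
n2-1-1 (MAX): max(45, 29, -36, -34) = 45
n2-1-2 (MAX): max(46, 3) = 46
n2-1-3 (MAX): max(-7, -26) = -7
n2-1-4 (MAX): max(-25, 20) = 20
n2-1 (MIN): min(45, 46, -7, 20) = -7
n2-2-1 (MAX): max(49, -20, 11) = 49
n2-2-2 (MAX): max(34, 45, 23) = 45
n2-2 (MIN): min(49, 45) = 45
n2-3-1 (MAX): max(48, 21, 46, -22) = 48
n2-3-2 (MAX): max(40, 12) = 40
n2-3 (MIN): min(48, 40) = 40
n2 (MAX): max(-7, 45, 40) = 45
n3-1-1 (MAX): max(-4, 14, 7) = 14
n3-1-2 (MAX): max(-43, 30, 9) = 30
n3-1 (MIN): min(14, 30) = 14
n3-2-1 (MAX): max(49, -24) = 49
n3-2-2 (MAX): max(-24, -33, -28) = -24
n3-2-3 (MAX): max(33, 29) = 33
n3-2 (MIN): min(49, -24, 33) = -24
n3 (MAX): max(14, -24) = 14
n4-1-1 (MAX): max(-35, 15) = 15
n4-1-2 (MAX): max(49, 1) = 49
n4-1-3 (MAX): max(9, -36) = 9
n4-1-4 (MAX): max(-12, 24) = 24
n4-1 (MIN): min(15, 49, 9, 24) = 9
n4-2-1 (MAX): max(4, 49, 24) = 49
n4-2-2 (MAX): max(-49, 8) = 8
n4-2-3 (MAX): max(7, -30) = 7
n4-2 (MIN): min(49, 8, 7) = 7
n4-3-1 (MAX): max(1, -9) = 1
n4-3-2 (MAX): max(39, -20) = 39
n4-3-3 (MAX): max(27, -2) = 27
n4-3 (MIN): min(1, 39, 27) = 1
n4 (MAX): max(9, 7, 1) = 9
r (MIN): min(8, 45, 14, 9) = 8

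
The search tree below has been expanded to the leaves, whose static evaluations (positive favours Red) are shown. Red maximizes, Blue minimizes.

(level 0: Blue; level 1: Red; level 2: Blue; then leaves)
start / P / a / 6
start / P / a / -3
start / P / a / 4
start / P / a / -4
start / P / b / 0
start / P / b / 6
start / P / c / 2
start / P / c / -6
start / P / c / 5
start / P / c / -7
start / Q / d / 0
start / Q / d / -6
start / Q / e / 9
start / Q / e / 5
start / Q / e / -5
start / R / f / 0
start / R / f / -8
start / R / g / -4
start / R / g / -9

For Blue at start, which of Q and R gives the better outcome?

d (Blue): min(0, -6) = -6
e (Blue): min(9, 5, -5) = -5
Q (Red): max(-6, -5) = -5
f (Blue): min(0, -8) = -8
g (Blue): min(-4, -9) = -9
R (Red): max(-8, -9) = -8
Blue prefers the lower value; Q=-5, R=-8. R is better since -8 < -5.

R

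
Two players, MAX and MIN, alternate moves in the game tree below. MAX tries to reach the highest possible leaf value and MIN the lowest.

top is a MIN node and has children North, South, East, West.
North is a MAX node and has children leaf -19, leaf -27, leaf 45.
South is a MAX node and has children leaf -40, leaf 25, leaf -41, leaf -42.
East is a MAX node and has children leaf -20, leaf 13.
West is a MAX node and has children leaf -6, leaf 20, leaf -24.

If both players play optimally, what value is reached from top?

North (MAX): max(-19, -27, 45) = 45
South (MAX): max(-40, 25, -41, -42) = 25
East (MAX): max(-20, 13) = 13
West (MAX): max(-6, 20, -24) = 20
top (MIN): min(45, 25, 13, 20) = 13

13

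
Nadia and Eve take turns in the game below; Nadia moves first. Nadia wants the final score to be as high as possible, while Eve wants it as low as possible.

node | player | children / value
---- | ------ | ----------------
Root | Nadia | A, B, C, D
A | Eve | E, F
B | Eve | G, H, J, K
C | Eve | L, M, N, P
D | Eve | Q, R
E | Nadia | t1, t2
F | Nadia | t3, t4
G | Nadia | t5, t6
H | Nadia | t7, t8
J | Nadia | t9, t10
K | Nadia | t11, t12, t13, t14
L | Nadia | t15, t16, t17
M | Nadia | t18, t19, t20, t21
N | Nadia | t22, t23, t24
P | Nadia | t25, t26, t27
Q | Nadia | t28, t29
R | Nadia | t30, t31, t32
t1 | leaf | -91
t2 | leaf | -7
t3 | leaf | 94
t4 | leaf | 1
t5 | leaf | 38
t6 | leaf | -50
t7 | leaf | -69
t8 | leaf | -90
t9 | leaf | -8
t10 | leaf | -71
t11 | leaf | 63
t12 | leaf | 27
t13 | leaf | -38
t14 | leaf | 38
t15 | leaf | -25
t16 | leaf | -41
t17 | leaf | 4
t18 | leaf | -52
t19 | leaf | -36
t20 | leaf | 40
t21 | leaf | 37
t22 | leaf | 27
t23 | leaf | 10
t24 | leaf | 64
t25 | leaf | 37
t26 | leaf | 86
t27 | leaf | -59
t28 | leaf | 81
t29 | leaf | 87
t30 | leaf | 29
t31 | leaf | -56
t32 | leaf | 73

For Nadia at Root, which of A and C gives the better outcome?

C

E (Nadia): max(-91, -7) = -7
F (Nadia): max(94, 1) = 94
A (Eve): min(-7, 94) = -7
L (Nadia): max(-25, -41, 4) = 4
M (Nadia): max(-52, -36, 40, 37) = 40
N (Nadia): max(27, 10, 64) = 64
P (Nadia): max(37, 86, -59) = 86
C (Eve): min(4, 40, 64, 86) = 4
Nadia prefers the higher value; A=-7, C=4. C is better since 4 > -7.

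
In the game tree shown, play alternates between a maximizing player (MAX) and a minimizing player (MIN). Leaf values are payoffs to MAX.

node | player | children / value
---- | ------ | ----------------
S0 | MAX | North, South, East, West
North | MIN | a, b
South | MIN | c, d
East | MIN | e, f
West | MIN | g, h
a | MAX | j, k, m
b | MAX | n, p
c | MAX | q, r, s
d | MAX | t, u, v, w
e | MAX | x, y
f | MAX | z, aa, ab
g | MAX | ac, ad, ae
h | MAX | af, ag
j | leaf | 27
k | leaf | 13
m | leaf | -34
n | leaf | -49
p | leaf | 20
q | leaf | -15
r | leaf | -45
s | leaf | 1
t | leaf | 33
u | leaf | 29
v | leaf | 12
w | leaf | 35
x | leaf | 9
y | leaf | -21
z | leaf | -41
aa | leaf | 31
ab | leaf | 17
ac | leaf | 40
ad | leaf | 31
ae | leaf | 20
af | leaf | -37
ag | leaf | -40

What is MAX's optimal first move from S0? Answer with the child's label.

North

a (MAX): max(27, 13, -34) = 27
b (MAX): max(-49, 20) = 20
North (MIN): min(27, 20) = 20
c (MAX): max(-15, -45, 1) = 1
d (MAX): max(33, 29, 12, 35) = 35
South (MIN): min(1, 35) = 1
e (MAX): max(9, -21) = 9
f (MAX): max(-41, 31, 17) = 31
East (MIN): min(9, 31) = 9
g (MAX): max(40, 31, 20) = 40
h (MAX): max(-37, -40) = -37
West (MIN): min(40, -37) = -37
S0 (MAX): max(20, 1, 9, -37) = 20
MAX at S0 wants the highest of {North=20, South=1, East=9, West=-37}, so chooses North.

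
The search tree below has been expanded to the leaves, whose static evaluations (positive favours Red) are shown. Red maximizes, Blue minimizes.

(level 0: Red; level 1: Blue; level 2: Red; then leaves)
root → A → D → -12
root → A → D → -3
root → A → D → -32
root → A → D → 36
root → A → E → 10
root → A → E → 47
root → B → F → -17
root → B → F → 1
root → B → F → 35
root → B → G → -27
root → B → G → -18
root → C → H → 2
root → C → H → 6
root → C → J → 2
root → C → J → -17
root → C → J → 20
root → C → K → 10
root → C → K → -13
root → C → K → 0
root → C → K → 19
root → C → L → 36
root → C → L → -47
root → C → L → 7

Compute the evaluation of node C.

H (Red): max(2, 6) = 6
J (Red): max(2, -17, 20) = 20
K (Red): max(10, -13, 0, 19) = 19
L (Red): max(36, -47, 7) = 36
C (Blue): min(6, 20, 19, 36) = 6

6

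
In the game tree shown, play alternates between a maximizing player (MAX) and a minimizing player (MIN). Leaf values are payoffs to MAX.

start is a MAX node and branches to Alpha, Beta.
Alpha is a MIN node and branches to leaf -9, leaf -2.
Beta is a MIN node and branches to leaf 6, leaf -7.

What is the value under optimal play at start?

Alpha (MIN): min(-9, -2) = -9
Beta (MIN): min(6, -7) = -7
start (MAX): max(-9, -7) = -7

-7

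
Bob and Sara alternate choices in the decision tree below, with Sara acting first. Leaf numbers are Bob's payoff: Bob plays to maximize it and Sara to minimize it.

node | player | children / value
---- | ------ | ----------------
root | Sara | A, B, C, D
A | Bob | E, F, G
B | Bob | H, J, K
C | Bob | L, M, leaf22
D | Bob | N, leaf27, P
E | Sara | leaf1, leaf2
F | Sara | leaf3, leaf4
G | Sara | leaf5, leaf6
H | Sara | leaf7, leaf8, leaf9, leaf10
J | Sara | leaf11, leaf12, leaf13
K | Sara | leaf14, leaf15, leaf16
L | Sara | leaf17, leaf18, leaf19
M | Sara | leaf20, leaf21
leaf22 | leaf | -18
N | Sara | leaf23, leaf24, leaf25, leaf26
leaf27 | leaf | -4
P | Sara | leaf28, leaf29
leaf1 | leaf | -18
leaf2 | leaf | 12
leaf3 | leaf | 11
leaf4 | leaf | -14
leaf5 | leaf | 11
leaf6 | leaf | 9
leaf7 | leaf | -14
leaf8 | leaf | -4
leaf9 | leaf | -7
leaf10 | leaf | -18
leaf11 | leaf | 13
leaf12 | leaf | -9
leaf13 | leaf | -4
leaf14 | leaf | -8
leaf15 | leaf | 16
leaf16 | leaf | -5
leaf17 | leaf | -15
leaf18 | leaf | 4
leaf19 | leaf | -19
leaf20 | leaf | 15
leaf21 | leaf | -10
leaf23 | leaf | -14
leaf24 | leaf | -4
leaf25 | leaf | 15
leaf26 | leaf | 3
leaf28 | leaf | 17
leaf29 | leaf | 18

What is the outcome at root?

-10

E (Sara): min(-18, 12) = -18
F (Sara): min(11, -14) = -14
G (Sara): min(11, 9) = 9
A (Bob): max(-18, -14, 9) = 9
H (Sara): min(-14, -4, -7, -18) = -18
J (Sara): min(13, -9, -4) = -9
K (Sara): min(-8, 16, -5) = -8
B (Bob): max(-18, -9, -8) = -8
L (Sara): min(-15, 4, -19) = -19
M (Sara): min(15, -10) = -10
C (Bob): max(-19, -10, -18) = -10
N (Sara): min(-14, -4, 15, 3) = -14
P (Sara): min(17, 18) = 17
D (Bob): max(-14, -4, 17) = 17
root (Sara): min(9, -8, -10, 17) = -10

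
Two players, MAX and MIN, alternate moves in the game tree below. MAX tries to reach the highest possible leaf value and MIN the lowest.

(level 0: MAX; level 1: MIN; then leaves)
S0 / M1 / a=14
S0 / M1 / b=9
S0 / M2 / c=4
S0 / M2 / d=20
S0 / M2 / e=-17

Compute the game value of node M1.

9

M1 (MIN): min(14, 9) = 9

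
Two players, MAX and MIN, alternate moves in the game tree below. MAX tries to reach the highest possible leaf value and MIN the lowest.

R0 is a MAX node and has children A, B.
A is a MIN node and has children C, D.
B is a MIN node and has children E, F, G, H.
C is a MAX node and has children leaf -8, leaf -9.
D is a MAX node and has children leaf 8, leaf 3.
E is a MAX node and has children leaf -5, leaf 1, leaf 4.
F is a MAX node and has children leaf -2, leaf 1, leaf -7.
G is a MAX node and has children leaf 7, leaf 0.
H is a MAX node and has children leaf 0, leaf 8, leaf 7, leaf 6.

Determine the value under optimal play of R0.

1

C (MAX): max(-8, -9) = -8
D (MAX): max(8, 3) = 8
A (MIN): min(-8, 8) = -8
E (MAX): max(-5, 1, 4) = 4
F (MAX): max(-2, 1, -7) = 1
G (MAX): max(7, 0) = 7
H (MAX): max(0, 8, 7, 6) = 8
B (MIN): min(4, 1, 7, 8) = 1
R0 (MAX): max(-8, 1) = 1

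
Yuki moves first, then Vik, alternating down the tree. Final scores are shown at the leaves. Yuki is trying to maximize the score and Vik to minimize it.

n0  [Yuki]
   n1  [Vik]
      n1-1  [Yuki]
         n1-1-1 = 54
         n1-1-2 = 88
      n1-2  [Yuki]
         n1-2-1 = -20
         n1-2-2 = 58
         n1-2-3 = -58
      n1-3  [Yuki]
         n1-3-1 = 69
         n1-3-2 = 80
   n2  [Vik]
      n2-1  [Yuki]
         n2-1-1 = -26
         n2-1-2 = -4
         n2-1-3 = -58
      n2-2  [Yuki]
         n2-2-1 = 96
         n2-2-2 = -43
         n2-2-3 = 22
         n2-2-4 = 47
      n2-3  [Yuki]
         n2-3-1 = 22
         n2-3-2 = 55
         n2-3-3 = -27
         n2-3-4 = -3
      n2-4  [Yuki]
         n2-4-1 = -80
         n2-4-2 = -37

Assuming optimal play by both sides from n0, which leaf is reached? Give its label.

n1-2-2

n1-1 (Yuki): max(54, 88) = 88
n1-2 (Yuki): max(-20, 58, -58) = 58
n1-3 (Yuki): max(69, 80) = 80
n1 (Vik): min(88, 58, 80) = 58
n2-1 (Yuki): max(-26, -4, -58) = -4
n2-2 (Yuki): max(96, -43, 22, 47) = 96
n2-3 (Yuki): max(22, 55, -27, -3) = 55
n2-4 (Yuki): max(-80, -37) = -37
n2 (Vik): min(-4, 96, 55, -37) = -37
n0 (Yuki): max(58, -37) = 58
At n0, Yuki picks n1 (highest: 58).
At n1, Vik picks n1-2 (lowest: 58).
At n1-2, Yuki picks n1-2-2 (highest: 58).
Terminal value 58.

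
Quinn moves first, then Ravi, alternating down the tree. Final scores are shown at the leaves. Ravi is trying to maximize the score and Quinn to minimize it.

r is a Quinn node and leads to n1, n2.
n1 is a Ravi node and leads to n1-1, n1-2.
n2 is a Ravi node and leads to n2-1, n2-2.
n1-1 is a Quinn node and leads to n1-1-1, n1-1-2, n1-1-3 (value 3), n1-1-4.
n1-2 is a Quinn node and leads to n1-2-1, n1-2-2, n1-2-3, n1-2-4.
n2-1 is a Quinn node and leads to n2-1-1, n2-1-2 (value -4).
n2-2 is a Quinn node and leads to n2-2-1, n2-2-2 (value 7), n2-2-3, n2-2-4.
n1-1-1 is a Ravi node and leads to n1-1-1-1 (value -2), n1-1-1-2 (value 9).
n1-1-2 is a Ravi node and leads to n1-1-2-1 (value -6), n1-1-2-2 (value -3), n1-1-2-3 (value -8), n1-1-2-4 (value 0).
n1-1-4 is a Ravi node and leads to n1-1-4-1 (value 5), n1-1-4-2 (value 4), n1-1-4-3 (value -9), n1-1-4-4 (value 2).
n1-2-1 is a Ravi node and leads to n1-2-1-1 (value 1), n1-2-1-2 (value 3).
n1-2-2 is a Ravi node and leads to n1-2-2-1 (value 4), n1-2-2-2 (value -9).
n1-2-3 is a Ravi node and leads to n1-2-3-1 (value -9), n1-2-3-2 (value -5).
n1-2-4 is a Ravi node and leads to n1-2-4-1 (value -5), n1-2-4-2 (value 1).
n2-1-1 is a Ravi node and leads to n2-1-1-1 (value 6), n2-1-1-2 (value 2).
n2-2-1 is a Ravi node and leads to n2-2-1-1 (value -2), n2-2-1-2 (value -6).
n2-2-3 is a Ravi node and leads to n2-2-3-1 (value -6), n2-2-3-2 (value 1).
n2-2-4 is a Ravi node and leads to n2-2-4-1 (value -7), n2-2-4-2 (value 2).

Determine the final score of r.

-2

n1-1-1 (Ravi): max(-2, 9) = 9
n1-1-2 (Ravi): max(-6, -3, -8, 0) = 0
n1-1-4 (Ravi): max(5, 4, -9, 2) = 5
n1-1 (Quinn): min(9, 0, 3, 5) = 0
n1-2-1 (Ravi): max(1, 3) = 3
n1-2-2 (Ravi): max(4, -9) = 4
n1-2-3 (Ravi): max(-9, -5) = -5
n1-2-4 (Ravi): max(-5, 1) = 1
n1-2 (Quinn): min(3, 4, -5, 1) = -5
n1 (Ravi): max(0, -5) = 0
n2-1-1 (Ravi): max(6, 2) = 6
n2-1 (Quinn): min(6, -4) = -4
n2-2-1 (Ravi): max(-2, -6) = -2
n2-2-3 (Ravi): max(-6, 1) = 1
n2-2-4 (Ravi): max(-7, 2) = 2
n2-2 (Quinn): min(-2, 7, 1, 2) = -2
n2 (Ravi): max(-4, -2) = -2
r (Quinn): min(0, -2) = -2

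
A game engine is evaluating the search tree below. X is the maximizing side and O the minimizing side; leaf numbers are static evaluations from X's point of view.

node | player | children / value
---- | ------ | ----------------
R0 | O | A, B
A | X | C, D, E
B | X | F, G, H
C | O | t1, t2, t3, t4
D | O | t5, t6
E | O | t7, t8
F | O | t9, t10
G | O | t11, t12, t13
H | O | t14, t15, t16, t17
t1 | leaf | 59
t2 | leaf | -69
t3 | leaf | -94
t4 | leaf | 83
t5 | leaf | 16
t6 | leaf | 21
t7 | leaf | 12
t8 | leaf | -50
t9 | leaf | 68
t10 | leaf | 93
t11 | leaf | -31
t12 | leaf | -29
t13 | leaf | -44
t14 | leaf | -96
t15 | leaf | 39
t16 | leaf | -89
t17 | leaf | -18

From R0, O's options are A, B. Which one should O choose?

A

C (O): min(59, -69, -94, 83) = -94
D (O): min(16, 21) = 16
E (O): min(12, -50) = -50
A (X): max(-94, 16, -50) = 16
F (O): min(68, 93) = 68
G (O): min(-31, -29, -44) = -44
H (O): min(-96, 39, -89, -18) = -96
B (X): max(68, -44, -96) = 68
R0 (O): min(16, 68) = 16
O at R0 wants the lowest of {A=16, B=68}, so chooses A.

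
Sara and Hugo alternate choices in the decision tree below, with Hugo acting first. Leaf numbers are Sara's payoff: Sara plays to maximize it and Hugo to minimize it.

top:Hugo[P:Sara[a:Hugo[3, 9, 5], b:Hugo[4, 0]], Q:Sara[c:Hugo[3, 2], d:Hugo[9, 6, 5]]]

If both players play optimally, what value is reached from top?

a (Hugo): min(3, 9, 5) = 3
b (Hugo): min(4, 0) = 0
P (Sara): max(3, 0) = 3
c (Hugo): min(3, 2) = 2
d (Hugo): min(9, 6, 5) = 5
Q (Sara): max(2, 5) = 5
top (Hugo): min(3, 5) = 3

3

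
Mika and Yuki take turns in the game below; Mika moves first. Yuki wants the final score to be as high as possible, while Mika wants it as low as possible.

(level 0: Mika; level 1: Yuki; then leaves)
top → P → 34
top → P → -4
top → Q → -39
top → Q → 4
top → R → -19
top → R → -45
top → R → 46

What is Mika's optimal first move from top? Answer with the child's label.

Q

P (Yuki): max(34, -4) = 34
Q (Yuki): max(-39, 4) = 4
R (Yuki): max(-19, -45, 46) = 46
top (Mika): min(34, 4, 46) = 4
Mika at top wants the lowest of {P=34, Q=4, R=46}, so chooses Q.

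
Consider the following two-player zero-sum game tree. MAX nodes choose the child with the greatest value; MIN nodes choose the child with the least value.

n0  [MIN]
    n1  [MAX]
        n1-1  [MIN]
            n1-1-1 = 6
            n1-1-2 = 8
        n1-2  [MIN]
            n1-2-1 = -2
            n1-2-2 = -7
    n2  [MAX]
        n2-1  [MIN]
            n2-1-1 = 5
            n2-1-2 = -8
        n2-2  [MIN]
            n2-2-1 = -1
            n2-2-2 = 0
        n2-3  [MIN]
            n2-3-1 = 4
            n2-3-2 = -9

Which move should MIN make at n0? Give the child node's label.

n1-1 (MIN): min(6, 8) = 6
n1-2 (MIN): min(-2, -7) = -7
n1 (MAX): max(6, -7) = 6
n2-1 (MIN): min(5, -8) = -8
n2-2 (MIN): min(-1, 0) = -1
n2-3 (MIN): min(4, -9) = -9
n2 (MAX): max(-8, -1, -9) = -1
n0 (MIN): min(6, -1) = -1
MIN at n0 wants the lowest of {n1=6, n2=-1}, so chooses n2.

n2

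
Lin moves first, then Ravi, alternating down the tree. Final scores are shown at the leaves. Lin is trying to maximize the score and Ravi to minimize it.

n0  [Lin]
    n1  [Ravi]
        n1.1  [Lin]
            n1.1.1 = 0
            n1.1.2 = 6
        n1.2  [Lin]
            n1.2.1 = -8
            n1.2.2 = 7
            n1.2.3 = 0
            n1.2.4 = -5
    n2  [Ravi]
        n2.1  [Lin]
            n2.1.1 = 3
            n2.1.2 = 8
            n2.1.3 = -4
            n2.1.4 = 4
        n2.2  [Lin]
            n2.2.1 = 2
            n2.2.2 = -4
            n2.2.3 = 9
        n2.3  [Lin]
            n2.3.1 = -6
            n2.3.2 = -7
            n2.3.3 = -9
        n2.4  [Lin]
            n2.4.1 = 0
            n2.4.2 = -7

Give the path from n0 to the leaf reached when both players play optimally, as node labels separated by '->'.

n1.1 (Lin): max(0, 6) = 6
n1.2 (Lin): max(-8, 7, 0, -5) = 7
n1 (Ravi): min(6, 7) = 6
n2.1 (Lin): max(3, 8, -4, 4) = 8
n2.2 (Lin): max(2, -4, 9) = 9
n2.3 (Lin): max(-6, -7, -9) = -6
n2.4 (Lin): max(0, -7) = 0
n2 (Ravi): min(8, 9, -6, 0) = -6
n0 (Lin): max(6, -6) = 6
At n0, Lin picks n1 (highest: 6).
At n1, Ravi picks n1.1 (lowest: 6).
At n1.1, Lin picks n1.1.2 (highest: 6).
Terminal value 6.

n0 -> n1 -> n1.1 -> n1.1.2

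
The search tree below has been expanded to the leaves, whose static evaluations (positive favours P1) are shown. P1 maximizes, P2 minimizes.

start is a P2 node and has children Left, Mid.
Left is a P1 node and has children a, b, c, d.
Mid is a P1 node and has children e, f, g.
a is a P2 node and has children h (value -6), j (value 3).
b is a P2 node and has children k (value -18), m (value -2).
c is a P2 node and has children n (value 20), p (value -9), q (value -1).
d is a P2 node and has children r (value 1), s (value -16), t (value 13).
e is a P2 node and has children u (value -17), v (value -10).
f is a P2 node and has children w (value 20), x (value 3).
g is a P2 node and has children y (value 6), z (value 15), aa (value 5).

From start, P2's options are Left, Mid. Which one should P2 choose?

a (P2): min(-6, 3) = -6
b (P2): min(-18, -2) = -18
c (P2): min(20, -9, -1) = -9
d (P2): min(1, -16, 13) = -16
Left (P1): max(-6, -18, -9, -16) = -6
e (P2): min(-17, -10) = -17
f (P2): min(20, 3) = 3
g (P2): min(6, 15, 5) = 5
Mid (P1): max(-17, 3, 5) = 5
start (P2): min(-6, 5) = -6
P2 at start wants the lowest of {Left=-6, Mid=5}, so chooses Left.

Left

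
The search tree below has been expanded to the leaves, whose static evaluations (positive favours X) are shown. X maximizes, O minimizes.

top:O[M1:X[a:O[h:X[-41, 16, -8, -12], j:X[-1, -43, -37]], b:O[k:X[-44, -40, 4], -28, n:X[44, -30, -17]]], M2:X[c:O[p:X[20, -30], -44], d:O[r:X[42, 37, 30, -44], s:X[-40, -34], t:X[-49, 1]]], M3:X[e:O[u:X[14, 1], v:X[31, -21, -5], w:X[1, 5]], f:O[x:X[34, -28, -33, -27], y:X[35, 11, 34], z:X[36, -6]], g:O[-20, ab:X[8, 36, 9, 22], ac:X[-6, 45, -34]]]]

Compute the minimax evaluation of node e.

u (X): max(14, 1) = 14
v (X): max(31, -21, -5) = 31
w (X): max(1, 5) = 5
e (O): min(14, 31, 5) = 5

5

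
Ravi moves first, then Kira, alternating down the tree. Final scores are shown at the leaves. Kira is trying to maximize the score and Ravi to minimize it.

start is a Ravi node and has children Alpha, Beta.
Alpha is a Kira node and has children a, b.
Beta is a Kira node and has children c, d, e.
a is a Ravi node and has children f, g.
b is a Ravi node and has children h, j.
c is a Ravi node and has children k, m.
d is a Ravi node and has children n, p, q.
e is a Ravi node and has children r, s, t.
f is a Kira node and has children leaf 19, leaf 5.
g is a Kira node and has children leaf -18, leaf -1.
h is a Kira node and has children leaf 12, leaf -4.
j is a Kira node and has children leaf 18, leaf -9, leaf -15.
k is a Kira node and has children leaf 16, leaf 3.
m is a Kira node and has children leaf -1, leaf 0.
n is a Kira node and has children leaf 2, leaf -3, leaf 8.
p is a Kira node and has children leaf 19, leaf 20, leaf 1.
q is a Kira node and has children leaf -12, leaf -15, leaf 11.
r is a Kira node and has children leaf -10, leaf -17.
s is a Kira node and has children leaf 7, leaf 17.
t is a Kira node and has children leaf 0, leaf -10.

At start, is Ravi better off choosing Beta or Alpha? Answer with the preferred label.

k (Kira): max(16, 3) = 16
m (Kira): max(-1, 0) = 0
c (Ravi): min(16, 0) = 0
n (Kira): max(2, -3, 8) = 8
p (Kira): max(19, 20, 1) = 20
q (Kira): max(-12, -15, 11) = 11
d (Ravi): min(8, 20, 11) = 8
r (Kira): max(-10, -17) = -10
s (Kira): max(7, 17) = 17
t (Kira): max(0, -10) = 0
e (Ravi): min(-10, 17, 0) = -10
Beta (Kira): max(0, 8, -10) = 8
f (Kira): max(19, 5) = 19
g (Kira): max(-18, -1) = -1
a (Ravi): min(19, -1) = -1
h (Kira): max(12, -4) = 12
j (Kira): max(18, -9, -15) = 18
b (Ravi): min(12, 18) = 12
Alpha (Kira): max(-1, 12) = 12
Ravi prefers the lower value; Beta=8, Alpha=12. Beta is better since 8 < 12.

Beta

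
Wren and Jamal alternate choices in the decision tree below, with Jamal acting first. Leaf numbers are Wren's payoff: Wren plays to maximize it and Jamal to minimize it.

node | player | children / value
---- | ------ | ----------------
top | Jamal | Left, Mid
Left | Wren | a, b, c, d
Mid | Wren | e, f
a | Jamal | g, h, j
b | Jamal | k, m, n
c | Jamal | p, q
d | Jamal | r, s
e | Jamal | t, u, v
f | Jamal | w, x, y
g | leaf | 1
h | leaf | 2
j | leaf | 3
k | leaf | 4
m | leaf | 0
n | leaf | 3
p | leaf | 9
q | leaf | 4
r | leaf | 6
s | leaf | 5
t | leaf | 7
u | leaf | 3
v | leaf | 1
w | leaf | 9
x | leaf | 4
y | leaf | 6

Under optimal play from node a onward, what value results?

1

a (Jamal): min(1, 2, 3) = 1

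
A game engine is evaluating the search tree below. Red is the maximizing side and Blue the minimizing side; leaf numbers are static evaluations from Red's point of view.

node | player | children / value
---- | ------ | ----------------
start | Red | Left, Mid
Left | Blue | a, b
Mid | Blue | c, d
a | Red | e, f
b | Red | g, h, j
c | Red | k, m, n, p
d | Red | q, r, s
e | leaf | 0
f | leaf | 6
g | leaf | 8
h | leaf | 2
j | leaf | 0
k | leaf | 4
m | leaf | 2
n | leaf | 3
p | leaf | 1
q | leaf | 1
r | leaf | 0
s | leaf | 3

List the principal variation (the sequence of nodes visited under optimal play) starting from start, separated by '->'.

a (Red): max(0, 6) = 6
b (Red): max(8, 2, 0) = 8
Left (Blue): min(6, 8) = 6
c (Red): max(4, 2, 3, 1) = 4
d (Red): max(1, 0, 3) = 3
Mid (Blue): min(4, 3) = 3
start (Red): max(6, 3) = 6
At start, Red picks Left (highest: 6).
At Left, Blue picks a (lowest: 6).
At a, Red picks f (highest: 6).
Terminal value 6.

start -> Left -> a -> f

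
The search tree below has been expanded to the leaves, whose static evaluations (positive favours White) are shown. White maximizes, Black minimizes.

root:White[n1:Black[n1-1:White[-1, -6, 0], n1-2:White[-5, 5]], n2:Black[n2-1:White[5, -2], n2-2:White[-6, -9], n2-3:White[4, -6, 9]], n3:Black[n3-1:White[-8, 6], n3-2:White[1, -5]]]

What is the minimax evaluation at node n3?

n3-1 (White): max(-8, 6) = 6
n3-2 (White): max(1, -5) = 1
n3 (Black): min(6, 1) = 1

1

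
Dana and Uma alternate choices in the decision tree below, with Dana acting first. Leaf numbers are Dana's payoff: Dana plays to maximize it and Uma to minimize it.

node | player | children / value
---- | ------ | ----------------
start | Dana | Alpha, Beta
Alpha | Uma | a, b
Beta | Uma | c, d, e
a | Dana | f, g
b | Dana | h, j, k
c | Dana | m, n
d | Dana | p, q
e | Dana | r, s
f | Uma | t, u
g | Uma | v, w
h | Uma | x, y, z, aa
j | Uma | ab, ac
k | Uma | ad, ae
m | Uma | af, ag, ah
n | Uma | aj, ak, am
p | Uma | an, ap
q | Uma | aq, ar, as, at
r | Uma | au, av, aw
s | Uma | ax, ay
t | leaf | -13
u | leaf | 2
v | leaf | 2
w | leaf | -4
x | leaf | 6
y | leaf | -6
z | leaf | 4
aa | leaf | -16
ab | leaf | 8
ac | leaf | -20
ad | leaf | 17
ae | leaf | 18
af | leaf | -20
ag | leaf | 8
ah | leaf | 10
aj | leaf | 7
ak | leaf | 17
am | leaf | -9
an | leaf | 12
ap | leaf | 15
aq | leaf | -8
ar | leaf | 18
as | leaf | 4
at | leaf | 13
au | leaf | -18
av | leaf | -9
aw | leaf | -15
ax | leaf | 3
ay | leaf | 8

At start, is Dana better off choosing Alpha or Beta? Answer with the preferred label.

f (Uma): min(-13, 2) = -13
g (Uma): min(2, -4) = -4
a (Dana): max(-13, -4) = -4
h (Uma): min(6, -6, 4, -16) = -16
j (Uma): min(8, -20) = -20
k (Uma): min(17, 18) = 17
b (Dana): max(-16, -20, 17) = 17
Alpha (Uma): min(-4, 17) = -4
m (Uma): min(-20, 8, 10) = -20
n (Uma): min(7, 17, -9) = -9
c (Dana): max(-20, -9) = -9
p (Uma): min(12, 15) = 12
q (Uma): min(-8, 18, 4, 13) = -8
d (Dana): max(12, -8) = 12
r (Uma): min(-18, -9, -15) = -18
s (Uma): min(3, 8) = 3
e (Dana): max(-18, 3) = 3
Beta (Uma): min(-9, 12, 3) = -9
Dana prefers the higher value; Alpha=-4, Beta=-9. Alpha is better since -4 > -9.

Alpha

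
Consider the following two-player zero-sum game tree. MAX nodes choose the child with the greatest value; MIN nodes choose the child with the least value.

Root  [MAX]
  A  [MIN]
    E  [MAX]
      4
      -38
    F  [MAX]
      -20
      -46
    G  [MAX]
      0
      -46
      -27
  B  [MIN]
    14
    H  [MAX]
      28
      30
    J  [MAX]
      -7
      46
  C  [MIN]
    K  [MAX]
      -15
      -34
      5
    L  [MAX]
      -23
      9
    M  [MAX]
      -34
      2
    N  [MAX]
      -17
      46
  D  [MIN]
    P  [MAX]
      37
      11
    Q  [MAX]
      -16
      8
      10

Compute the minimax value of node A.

-20

E (MAX): max(4, -38) = 4
F (MAX): max(-20, -46) = -20
G (MAX): max(0, -46, -27) = 0
A (MIN): min(4, -20, 0) = -20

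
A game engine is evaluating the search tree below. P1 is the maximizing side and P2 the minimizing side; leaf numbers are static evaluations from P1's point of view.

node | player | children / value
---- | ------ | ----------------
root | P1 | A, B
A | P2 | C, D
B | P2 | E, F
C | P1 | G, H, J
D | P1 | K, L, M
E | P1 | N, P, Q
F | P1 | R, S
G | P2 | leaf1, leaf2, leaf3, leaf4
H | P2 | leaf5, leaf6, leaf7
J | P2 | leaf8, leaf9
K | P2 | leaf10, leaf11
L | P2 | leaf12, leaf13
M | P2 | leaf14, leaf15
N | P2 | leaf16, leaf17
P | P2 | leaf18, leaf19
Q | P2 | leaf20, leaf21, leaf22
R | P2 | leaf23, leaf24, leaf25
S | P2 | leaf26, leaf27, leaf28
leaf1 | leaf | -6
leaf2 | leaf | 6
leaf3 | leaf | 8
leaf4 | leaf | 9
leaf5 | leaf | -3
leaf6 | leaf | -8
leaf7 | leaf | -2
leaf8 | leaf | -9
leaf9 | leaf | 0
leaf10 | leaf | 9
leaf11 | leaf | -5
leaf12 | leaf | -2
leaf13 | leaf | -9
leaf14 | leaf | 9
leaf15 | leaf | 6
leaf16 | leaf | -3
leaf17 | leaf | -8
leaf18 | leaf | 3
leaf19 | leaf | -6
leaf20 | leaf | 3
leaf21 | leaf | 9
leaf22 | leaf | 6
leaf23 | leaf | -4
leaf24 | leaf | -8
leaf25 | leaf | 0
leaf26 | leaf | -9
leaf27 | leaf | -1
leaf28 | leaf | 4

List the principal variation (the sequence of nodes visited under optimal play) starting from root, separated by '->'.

G (P2): min(-6, 6, 8, 9) = -6
H (P2): min(-3, -8, -2) = -8
J (P2): min(-9, 0) = -9
C (P1): max(-6, -8, -9) = -6
K (P2): min(9, -5) = -5
L (P2): min(-2, -9) = -9
M (P2): min(9, 6) = 6
D (P1): max(-5, -9, 6) = 6
A (P2): min(-6, 6) = -6
N (P2): min(-3, -8) = -8
P (P2): min(3, -6) = -6
Q (P2): min(3, 9, 6) = 3
E (P1): max(-8, -6, 3) = 3
R (P2): min(-4, -8, 0) = -8
S (P2): min(-9, -1, 4) = -9
F (P1): max(-8, -9) = -8
B (P2): min(3, -8) = -8
root (P1): max(-6, -8) = -6
At root, P1 picks A (highest: -6).
At A, P2 picks C (lowest: -6).
At C, P1 picks G (highest: -6).
At G, P2 picks leaf1 (lowest: -6).
Terminal value -6.

root -> A -> C -> G -> leaf1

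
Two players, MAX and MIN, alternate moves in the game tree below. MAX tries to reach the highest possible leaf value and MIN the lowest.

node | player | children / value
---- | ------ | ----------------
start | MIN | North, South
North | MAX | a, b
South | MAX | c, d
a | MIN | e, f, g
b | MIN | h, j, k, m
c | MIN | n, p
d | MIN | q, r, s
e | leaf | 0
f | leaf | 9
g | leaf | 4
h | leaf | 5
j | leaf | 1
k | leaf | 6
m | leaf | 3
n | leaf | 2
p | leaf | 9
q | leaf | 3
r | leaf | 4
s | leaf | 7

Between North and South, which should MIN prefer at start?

a (MIN): min(0, 9, 4) = 0
b (MIN): min(5, 1, 6, 3) = 1
North (MAX): max(0, 1) = 1
c (MIN): min(2, 9) = 2
d (MIN): min(3, 4, 7) = 3
South (MAX): max(2, 3) = 3
MIN prefers the lower value; North=1, South=3. North is better since 1 < 3.

North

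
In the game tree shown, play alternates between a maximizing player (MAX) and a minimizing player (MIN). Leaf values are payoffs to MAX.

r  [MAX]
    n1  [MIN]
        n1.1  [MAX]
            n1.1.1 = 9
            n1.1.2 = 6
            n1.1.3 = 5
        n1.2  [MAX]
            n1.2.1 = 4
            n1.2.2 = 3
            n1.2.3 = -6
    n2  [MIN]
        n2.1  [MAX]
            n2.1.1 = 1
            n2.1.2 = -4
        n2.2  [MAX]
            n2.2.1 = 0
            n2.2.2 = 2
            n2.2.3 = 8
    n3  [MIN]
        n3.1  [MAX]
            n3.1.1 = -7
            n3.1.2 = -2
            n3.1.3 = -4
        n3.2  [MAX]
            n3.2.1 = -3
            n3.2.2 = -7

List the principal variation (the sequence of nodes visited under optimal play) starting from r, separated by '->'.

n1.1 (MAX): max(9, 6, 5) = 9
n1.2 (MAX): max(4, 3, -6) = 4
n1 (MIN): min(9, 4) = 4
n2.1 (MAX): max(1, -4) = 1
n2.2 (MAX): max(0, 2, 8) = 8
n2 (MIN): min(1, 8) = 1
n3.1 (MAX): max(-7, -2, -4) = -2
n3.2 (MAX): max(-3, -7) = -3
n3 (MIN): min(-2, -3) = -3
r (MAX): max(4, 1, -3) = 4
At r, MAX picks n1 (highest: 4).
At n1, MIN picks n1.2 (lowest: 4).
At n1.2, MAX picks n1.2.1 (highest: 4).
Terminal value 4.

r -> n1 -> n1.2 -> n1.2.1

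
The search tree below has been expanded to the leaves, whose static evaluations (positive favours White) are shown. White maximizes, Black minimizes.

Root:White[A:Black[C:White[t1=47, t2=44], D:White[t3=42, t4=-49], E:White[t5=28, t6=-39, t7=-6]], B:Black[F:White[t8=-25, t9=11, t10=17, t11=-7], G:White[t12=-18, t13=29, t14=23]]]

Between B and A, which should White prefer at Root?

F (White): max(-25, 11, 17, -7) = 17
G (White): max(-18, 29, 23) = 29
B (Black): min(17, 29) = 17
C (White): max(47, 44) = 47
D (White): max(42, -49) = 42
E (White): max(28, -39, -6) = 28
A (Black): min(47, 42, 28) = 28
White prefers the higher value; B=17, A=28. A is better since 28 > 17.

A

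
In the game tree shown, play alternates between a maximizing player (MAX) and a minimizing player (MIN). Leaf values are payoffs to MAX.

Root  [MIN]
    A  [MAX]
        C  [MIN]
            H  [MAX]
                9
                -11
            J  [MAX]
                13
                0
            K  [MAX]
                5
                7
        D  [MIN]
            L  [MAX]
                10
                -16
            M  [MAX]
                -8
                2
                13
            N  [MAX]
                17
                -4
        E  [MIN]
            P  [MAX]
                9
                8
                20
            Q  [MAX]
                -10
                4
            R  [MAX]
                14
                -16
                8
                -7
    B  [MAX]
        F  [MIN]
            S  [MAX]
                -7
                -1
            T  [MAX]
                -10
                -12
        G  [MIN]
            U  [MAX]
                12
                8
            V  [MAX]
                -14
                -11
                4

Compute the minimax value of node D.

10

L (MAX): max(10, -16) = 10
M (MAX): max(-8, 2, 13) = 13
N (MAX): max(17, -4) = 17
D (MIN): min(10, 13, 17) = 10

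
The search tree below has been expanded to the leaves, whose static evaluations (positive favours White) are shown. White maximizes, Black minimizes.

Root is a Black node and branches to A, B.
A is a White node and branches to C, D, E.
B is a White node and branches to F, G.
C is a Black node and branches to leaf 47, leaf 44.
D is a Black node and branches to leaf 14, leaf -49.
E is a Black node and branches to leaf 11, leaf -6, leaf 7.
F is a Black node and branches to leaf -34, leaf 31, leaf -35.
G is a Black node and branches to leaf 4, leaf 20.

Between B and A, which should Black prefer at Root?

F (Black): min(-34, 31, -35) = -35
G (Black): min(4, 20) = 4
B (White): max(-35, 4) = 4
C (Black): min(47, 44) = 44
D (Black): min(14, -49) = -49
E (Black): min(11, -6, 7) = -6
A (White): max(44, -49, -6) = 44
Black prefers the lower value; B=4, A=44. B is better since 4 < 44.

B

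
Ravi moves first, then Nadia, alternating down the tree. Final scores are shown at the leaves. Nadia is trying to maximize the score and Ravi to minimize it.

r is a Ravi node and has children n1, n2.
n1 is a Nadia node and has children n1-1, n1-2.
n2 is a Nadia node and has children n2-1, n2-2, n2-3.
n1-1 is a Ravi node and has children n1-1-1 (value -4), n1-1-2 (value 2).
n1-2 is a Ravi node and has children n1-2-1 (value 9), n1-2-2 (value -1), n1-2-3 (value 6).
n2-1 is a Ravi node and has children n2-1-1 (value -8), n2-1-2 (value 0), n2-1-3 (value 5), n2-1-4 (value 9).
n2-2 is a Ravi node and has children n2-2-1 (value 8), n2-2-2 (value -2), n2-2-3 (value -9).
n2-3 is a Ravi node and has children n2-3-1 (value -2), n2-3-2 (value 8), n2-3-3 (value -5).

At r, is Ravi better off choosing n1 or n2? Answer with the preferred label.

n1-1 (Ravi): min(-4, 2) = -4
n1-2 (Ravi): min(9, -1, 6) = -1
n1 (Nadia): max(-4, -1) = -1
n2-1 (Ravi): min(-8, 0, 5, 9) = -8
n2-2 (Ravi): min(8, -2, -9) = -9
n2-3 (Ravi): min(-2, 8, -5) = -5
n2 (Nadia): max(-8, -9, -5) = -5
Ravi prefers the lower value; n1=-1, n2=-5. n2 is better since -5 < -1.

n2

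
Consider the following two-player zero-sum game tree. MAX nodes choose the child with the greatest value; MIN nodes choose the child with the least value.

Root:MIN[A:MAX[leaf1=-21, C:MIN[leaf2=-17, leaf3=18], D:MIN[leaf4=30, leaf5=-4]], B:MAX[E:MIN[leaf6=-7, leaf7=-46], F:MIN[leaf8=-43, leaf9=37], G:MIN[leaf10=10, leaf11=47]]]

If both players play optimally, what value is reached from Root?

-4

C (MIN): min(-17, 18) = -17
D (MIN): min(30, -4) = -4
A (MAX): max(-21, -17, -4) = -4
E (MIN): min(-7, -46) = -46
F (MIN): min(-43, 37) = -43
G (MIN): min(10, 47) = 10
B (MAX): max(-46, -43, 10) = 10
Root (MIN): min(-4, 10) = -4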